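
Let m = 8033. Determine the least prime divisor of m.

8033 is odd.
Digit sum 14, not divisible by 3.
Ends in 3: not divisible by 5.
7: 8033 = 7·1147 + 4
11: 8033 = 11·730 + 3
13: 8033 = 13·617 + 12
17: 8033 = 17·472 + 9
19: 8033 = 19·422 + 15
23: 8033 = 23·349 + 6
29: 8033 = 29·277

29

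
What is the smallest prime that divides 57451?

73

57451 is odd.
Digit sum 22, not divisible by 3.
Ends in 1: not divisible by 5.
7: 57451 = 7·8207 + 2
11: 57451 = 11·5222 + 9
13: 57451 = 13·4419 + 4
17: 57451 = 17·3379 + 8
19: 57451 = 19·3023 + 14
23: 57451 = 23·2497 + 20
29: 57451 = 29·1981 + 2
31: 57451 = 31·1853 + 8
37: 57451 = 37·1552 + 27
41: 57451 = 41·1401 + 10
43: 57451 = 43·1336 + 3
47: 57451 = 47·1222 + 17
53: 57451 = 53·1083 + 52
59: 57451 = 59·973 + 44
61: 57451 = 61·941 + 50
67: 57451 = 67·857 + 32
71: 57451 = 71·809 + 12
73: 57451 = 73·787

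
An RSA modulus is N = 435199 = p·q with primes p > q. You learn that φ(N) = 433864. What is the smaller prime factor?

563

φ(n) = (p−1)(q−1) = n − (p+q) + 1, so p + q = 435199 − 433864 + 1 = 1336.
p and q are the roots of t² − 1336t + 435199 = 0.
Discriminant: 1336² − 4·435199 = 1784896 − 1740796 = 44100; √44100 = 210.
q = (1336 − 210)/2 = 563, p = (1336 + 210)/2 = 773.
Check: 563 · 773 = 435199.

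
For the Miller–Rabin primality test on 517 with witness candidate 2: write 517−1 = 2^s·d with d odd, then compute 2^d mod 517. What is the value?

517 − 1 = 516 = 2^2 · 129, so d = 129.
2^1 ≡ 2 (mod 517)
2^2 ≡ 2^2 = 4 ≡ 4 (mod 517)
2^4 ≡ 4^2 = 16 ≡ 16 (mod 517)
2^8 ≡ 16^2 = 256 ≡ 256 (mod 517)
2^16 ≡ 256^2 = 65536 ≡ 394 (mod 517)
2^32 ≡ 394^2 = 155236 ≡ 136 (mod 517)
2^64 ≡ 136^2 = 18496 ≡ 401 (mod 517)
2^128 ≡ 401^2 = 160801 ≡ 14 (mod 517)
129 = 128 + 1 in binary powers of 2.
So 2^129 ≡ 14 · 2 ≡ 28 (mod 517).
Squaring chain: 28 → 267; never reaches −1, so base 2 is a Miller–Rabin witness that 517 is composite.

28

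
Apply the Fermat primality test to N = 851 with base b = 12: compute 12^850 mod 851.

164

12^1 ≡ 12 (mod 851)
12^2 ≡ 12^2 = 144 ≡ 144 (mod 851)
12^4 ≡ 144^2 = 20736 ≡ 312 (mod 851)
12^8 ≡ 312^2 = 97344 ≡ 330 (mod 851)
12^16 ≡ 330^2 = 108900 ≡ 823 (mod 851)
12^32 ≡ 823^2 = 677329 ≡ 784 (mod 851)
12^64 ≡ 784^2 = 614656 ≡ 234 (mod 851)
12^128 ≡ 234^2 = 54756 ≡ 292 (mod 851)
12^256 ≡ 292^2 = 85264 ≡ 164 (mod 851)
12^512 ≡ 164^2 = 26896 ≡ 515 (mod 851)
850 = 512 + 256 + 64 + 16 + 2 in binary powers of 2.
So 12^850 ≡ 515 · 164 · 234 · 823 · 144 ≡ 164 (mod 851).
Since 164 ≠ 1, base 12 is a Fermat witness: 851 is composite.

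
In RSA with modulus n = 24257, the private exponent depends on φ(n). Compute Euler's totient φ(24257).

23940

Factor: 24257 = 127 · 191.
φ(24257) = (127−1) · (191−1) = 126 · 190 = 23940.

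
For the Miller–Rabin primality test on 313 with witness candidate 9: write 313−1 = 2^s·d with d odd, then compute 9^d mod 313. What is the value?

313 − 1 = 312 = 2^3 · 39, so d = 39.
9^1 ≡ 9 (mod 313)
9^2 ≡ 9^2 = 81 ≡ 81 (mod 313)
9^4 ≡ 81^2 = 6561 ≡ 301 (mod 313)
9^8 ≡ 301^2 = 90601 ≡ 144 (mod 313)
9^16 ≡ 144^2 = 20736 ≡ 78 (mod 313)
9^32 ≡ 78^2 = 6084 ≡ 137 (mod 313)
39 = 32 + 4 + 2 + 1 in binary powers of 2.
So 9^39 ≡ 137 · 301 · 81 · 9 ≡ 1 (mod 313).
Since 9^d ≡ 1 (mod 313), base 9 does not prove 313 composite.

1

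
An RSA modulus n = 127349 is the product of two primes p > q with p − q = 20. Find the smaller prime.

Since p = q + 20, we have 127349 = q(q + 20), so q² + 20q − 127349 = 0.
Discriminant: 20² + 4·127349 = 400 + 509396 = 509796; √509796 = 714.
q = (−20 + 714)/2 = 347, and p = q + 20 = 367.
Check: 347 · 367 = 127349.

347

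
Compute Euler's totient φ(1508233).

1468800

Factor: 1508233 = 101 · 109 · 137.
φ(1508233) = (101−1) · (109−1) · (137−1) = 100 · 108 · 136 = 1468800.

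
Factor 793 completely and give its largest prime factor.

793 = 13 · 61
61 is prime.
So 793 = 13 · 61; the largest prime factor is 61.

61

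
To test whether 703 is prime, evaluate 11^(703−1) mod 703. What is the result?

1

11^1 ≡ 11 (mod 703)
11^2 ≡ 11^2 = 121 ≡ 121 (mod 703)
11^4 ≡ 121^2 = 14641 ≡ 581 (mod 703)
11^8 ≡ 581^2 = 337561 ≡ 121 (mod 703)
11^16 ≡ 121^2 = 14641 ≡ 581 (mod 703)
11^32 ≡ 581^2 = 337561 ≡ 121 (mod 703)
11^64 ≡ 121^2 = 14641 ≡ 581 (mod 703)
11^128 ≡ 581^2 = 337561 ≡ 121 (mod 703)
11^256 ≡ 121^2 = 14641 ≡ 581 (mod 703)
11^512 ≡ 581^2 = 337561 ≡ 121 (mod 703)
702 = 512 + 128 + 32 + 16 + 8 + 4 + 2 in binary powers of 2.
So 11^702 ≡ 121 · 121 · 121 · 581 · 121 · 581 · 121 ≡ 1 (mod 703).
Since the result is 1, base 11 gives no evidence that 703 is composite.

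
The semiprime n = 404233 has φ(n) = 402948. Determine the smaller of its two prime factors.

φ(n) = (p−1)(q−1) = n − (p+q) + 1, so p + q = 404233 − 402948 + 1 = 1286.
p and q are the roots of t² − 1286t + 404233 = 0.
Discriminant: 1286² − 4·404233 = 1653796 − 1616932 = 36864; √36864 = 192.
q = (1286 − 192)/2 = 547, p = (1286 + 192)/2 = 739.
Check: 547 · 739 = 404233.

547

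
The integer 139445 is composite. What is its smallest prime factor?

5

139445 is odd.
Digit sum 26, not divisible by 3.
Ends in 5: divisible by 5.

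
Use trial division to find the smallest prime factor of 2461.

2461 is odd.
Digit sum 13, not divisible by 3.
Ends in 1: not divisible by 5.
7: 2461 = 7·351 + 4
11: 2461 = 11·223 + 8
13: 2461 = 13·189 + 4
17: 2461 = 17·144 + 13
19: 2461 = 19·129 + 10
23: 2461 = 23·107

23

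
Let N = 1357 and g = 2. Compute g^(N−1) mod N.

2^1 ≡ 2 (mod 1357)
2^2 ≡ 2^2 = 4 ≡ 4 (mod 1357)
2^4 ≡ 4^2 = 16 ≡ 16 (mod 1357)
2^8 ≡ 16^2 = 256 ≡ 256 (mod 1357)
2^16 ≡ 256^2 = 65536 ≡ 400 (mod 1357)
2^32 ≡ 400^2 = 160000 ≡ 1231 (mod 1357)
2^64 ≡ 1231^2 = 1515361 ≡ 949 (mod 1357)
2^128 ≡ 949^2 = 900601 ≡ 910 (mod 1357)
2^256 ≡ 910^2 = 828100 ≡ 330 (mod 1357)
2^512 ≡ 330^2 = 108900 ≡ 340 (mod 1357)
2^1024 ≡ 340^2 = 115600 ≡ 255 (mod 1357)
1356 = 1024 + 256 + 64 + 8 + 4 in binary powers of 2.
So 2^1356 ≡ 255 · 330 · 949 · 256 · 16 ≡ 997 (mod 1357).
Since 997 ≠ 1, base 2 is a Fermat witness: 1357 is composite.

997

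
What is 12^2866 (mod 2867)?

683

12^1 ≡ 12 (mod 2867)
12^2 ≡ 12^2 = 144 ≡ 144 (mod 2867)
12^4 ≡ 144^2 = 20736 ≡ 667 (mod 2867)
12^8 ≡ 667^2 = 444889 ≡ 504 (mod 2867)
12^16 ≡ 504^2 = 254016 ≡ 1720 (mod 2867)
12^32 ≡ 1720^2 = 2958400 ≡ 2523 (mod 2867)
12^64 ≡ 2523^2 = 6365529 ≡ 789 (mod 2867)
12^128 ≡ 789^2 = 622521 ≡ 382 (mod 2867)
12^256 ≡ 382^2 = 145924 ≡ 2574 (mod 2867)
12^512 ≡ 2574^2 = 6625476 ≡ 2706 (mod 2867)
12^1024 ≡ 2706^2 = 7322436 ≡ 118 (mod 2867)
12^2048 ≡ 118^2 = 13924 ≡ 2456 (mod 2867)
2866 = 2048 + 512 + 256 + 32 + 16 + 2 in binary powers of 2.
So 12^2866 ≡ 2456 · 2706 · 2574 · 2523 · 1720 · 144 ≡ 683 (mod 2867).
Since 683 ≠ 1, base 12 is a Fermat witness: 2867 is composite.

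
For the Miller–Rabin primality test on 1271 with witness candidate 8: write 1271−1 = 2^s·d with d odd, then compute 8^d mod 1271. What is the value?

1271 − 1 = 1270 = 2^1 · 635, so d = 635.
8^1 ≡ 8 (mod 1271)
8^2 ≡ 8^2 = 64 ≡ 64 (mod 1271)
8^4 ≡ 64^2 = 4096 ≡ 283 (mod 1271)
8^8 ≡ 283^2 = 80089 ≡ 16 (mod 1271)
8^16 ≡ 16^2 = 256 ≡ 256 (mod 1271)
8^32 ≡ 256^2 = 65536 ≡ 715 (mod 1271)
8^64 ≡ 715^2 = 511225 ≡ 283 (mod 1271)
8^128 ≡ 283^2 = 80089 ≡ 16 (mod 1271)
8^256 ≡ 16^2 = 256 ≡ 256 (mod 1271)
8^512 ≡ 256^2 = 65536 ≡ 715 (mod 1271)
635 = 512 + 64 + 32 + 16 + 8 + 2 + 1 in binary powers of 2.
So 8^635 ≡ 715 · 283 · 715 · 256 · 16 · 64 · 8 ≡ 32 (mod 1271).
Squaring chain: 32; never reaches −1, so base 8 is a Miller–Rabin witness that 1271 is composite.

32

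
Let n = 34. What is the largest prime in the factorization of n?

34 = 2 · 17
17 is prime.
So 34 = 2 · 17; the largest prime factor is 17.

17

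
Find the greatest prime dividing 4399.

83

4399 = 53 · 83
83 is prime.
So 4399 = 53 · 83; the largest prime factor is 83.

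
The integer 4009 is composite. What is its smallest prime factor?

4009 is odd.
Digit sum 13, not divisible by 3.
Ends in 9: not divisible by 5.
7: 4009 = 7·572 + 5
11: 4009 = 11·364 + 5
13: 4009 = 13·308 + 5
17: 4009 = 17·235 + 14
19: 4009 = 19·211

19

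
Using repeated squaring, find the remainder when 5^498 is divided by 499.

1

5^1 ≡ 5 (mod 499)
5^2 ≡ 5^2 = 25 ≡ 25 (mod 499)
5^4 ≡ 25^2 = 625 ≡ 126 (mod 499)
5^8 ≡ 126^2 = 15876 ≡ 407 (mod 499)
5^16 ≡ 407^2 = 165649 ≡ 480 (mod 499)
5^32 ≡ 480^2 = 230400 ≡ 361 (mod 499)
5^64 ≡ 361^2 = 130321 ≡ 82 (mod 499)
5^128 ≡ 82^2 = 6724 ≡ 237 (mod 499)
5^256 ≡ 237^2 = 56169 ≡ 281 (mod 499)
498 = 256 + 128 + 64 + 32 + 16 + 2 in binary powers of 2.
So 5^498 ≡ 281 · 237 · 82 · 361 · 480 · 25 ≡ 1 (mod 499).
Since the result is 1, base 5 gives no evidence that 499 is composite.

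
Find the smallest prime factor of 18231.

18231 is odd.
Digit sum 15, divisible by 3.

3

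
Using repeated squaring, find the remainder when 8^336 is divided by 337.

8^1 ≡ 8 (mod 337)
8^2 ≡ 8^2 = 64 ≡ 64 (mod 337)
8^4 ≡ 64^2 = 4096 ≡ 52 (mod 337)
8^8 ≡ 52^2 = 2704 ≡ 8 (mod 337)
8^16 ≡ 8^2 = 64 ≡ 64 (mod 337)
8^32 ≡ 64^2 = 4096 ≡ 52 (mod 337)
8^64 ≡ 52^2 = 2704 ≡ 8 (mod 337)
8^128 ≡ 8^2 = 64 ≡ 64 (mod 337)
8^256 ≡ 64^2 = 4096 ≡ 52 (mod 337)
336 = 256 + 64 + 16 in binary powers of 2.
So 8^336 ≡ 52 · 8 · 64 ≡ 1 (mod 337).
Since the result is 1, base 8 gives no evidence that 337 is composite.

1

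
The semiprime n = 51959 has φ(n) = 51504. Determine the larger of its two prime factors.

233

φ(n) = (p−1)(q−1) = n − (p+q) + 1, so p + q = 51959 − 51504 + 1 = 456.
p and q are the roots of t² − 456t + 51959 = 0.
Discriminant: 456² − 4·51959 = 207936 − 207836 = 100; √100 = 10.
q = (456 − 10)/2 = 223, p = (456 + 10)/2 = 233.
Check: 223 · 233 = 51959.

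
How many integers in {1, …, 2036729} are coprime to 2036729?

Factor: 2036729 = 61 · 173 · 193.
φ(2036729) = (61−1) · (173−1) · (193−1) = 60 · 172 · 192 = 1981440.

1981440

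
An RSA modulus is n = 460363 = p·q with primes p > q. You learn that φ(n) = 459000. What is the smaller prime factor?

613

φ(n) = (p−1)(q−1) = n − (p+q) + 1, so p + q = 460363 − 459000 + 1 = 1364.
p and q are the roots of t² − 1364t + 460363 = 0.
Discriminant: 1364² − 4·460363 = 1860496 − 1841452 = 19044; √19044 = 138.
q = (1364 − 138)/2 = 613, p = (1364 + 138)/2 = 751.
Check: 613 · 751 = 460363.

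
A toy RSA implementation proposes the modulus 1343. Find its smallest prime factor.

1343 is odd.
Digit sum 11, not divisible by 3.
Ends in 3: not divisible by 5.
7: 1343 = 7·191 + 6
11: 1343 = 11·122 + 1
13: 1343 = 13·103 + 4
17: 1343 = 17·79

17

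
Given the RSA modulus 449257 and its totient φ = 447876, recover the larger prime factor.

859

φ(n) = (p−1)(q−1) = n − (p+q) + 1, so p + q = 449257 − 447876 + 1 = 1382.
p and q are the roots of t² − 1382t + 449257 = 0.
Discriminant: 1382² − 4·449257 = 1909924 − 1797028 = 112896; √112896 = 336.
q = (1382 − 336)/2 = 523, p = (1382 + 336)/2 = 859.
Check: 523 · 859 = 449257.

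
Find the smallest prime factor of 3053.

43

3053 is odd.
Digit sum 11, not divisible by 3.
Ends in 3: not divisible by 5.
7: 3053 = 7·436 + 1
11: 3053 = 11·277 + 6
13: 3053 = 13·234 + 11
17: 3053 = 17·179 + 10
19: 3053 = 19·160 + 13
23: 3053 = 23·132 + 17
29: 3053 = 29·105 + 8
31: 3053 = 31·98 + 15
37: 3053 = 37·82 + 19
41: 3053 = 41·74 + 19
43: 3053 = 43·71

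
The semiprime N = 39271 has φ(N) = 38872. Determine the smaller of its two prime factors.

φ(n) = (p−1)(q−1) = n − (p+q) + 1, so p + q = 39271 − 38872 + 1 = 400.
p and q are the roots of t² − 400t + 39271 = 0.
Discriminant: 400² − 4·39271 = 160000 − 157084 = 2916; √2916 = 54.
q = (400 − 54)/2 = 173, p = (400 + 54)/2 = 227.
Check: 173 · 227 = 39271.

173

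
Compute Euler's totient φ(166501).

156000

Factor: 166501 = 31 · 41 · 131.
φ(166501) = (31−1) · (41−1) · (131−1) = 30 · 40 · 130 = 156000.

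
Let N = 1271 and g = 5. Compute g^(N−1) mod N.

5^1 ≡ 5 (mod 1271)
5^2 ≡ 5^2 = 25 ≡ 25 (mod 1271)
5^4 ≡ 25^2 = 625 ≡ 625 (mod 1271)
5^8 ≡ 625^2 = 390625 ≡ 428 (mod 1271)
5^16 ≡ 428^2 = 183184 ≡ 160 (mod 1271)
5^32 ≡ 160^2 = 25600 ≡ 180 (mod 1271)
5^64 ≡ 180^2 = 32400 ≡ 625 (mod 1271)
5^128 ≡ 625^2 = 390625 ≡ 428 (mod 1271)
5^256 ≡ 428^2 = 183184 ≡ 160 (mod 1271)
5^512 ≡ 160^2 = 25600 ≡ 180 (mod 1271)
5^1024 ≡ 180^2 = 32400 ≡ 625 (mod 1271)
1270 = 1024 + 128 + 64 + 32 + 16 + 4 + 2 in binary powers of 2.
So 5^1270 ≡ 625 · 428 · 625 · 180 · 160 · 625 · 25 ≡ 532 (mod 1271).
Since 532 ≠ 1, base 5 is a Fermat witness: 1271 is composite.

532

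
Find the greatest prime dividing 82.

82 = 2 · 41
41 is prime.
So 82 = 2 · 41; the largest prime factor is 41.

41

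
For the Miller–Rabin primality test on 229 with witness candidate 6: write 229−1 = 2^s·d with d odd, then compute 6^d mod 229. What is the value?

122

229 − 1 = 228 = 2^2 · 57, so d = 57.
6^1 ≡ 6 (mod 229)
6^2 ≡ 6^2 = 36 ≡ 36 (mod 229)
6^4 ≡ 36^2 = 1296 ≡ 151 (mod 229)
6^8 ≡ 151^2 = 22801 ≡ 130 (mod 229)
6^16 ≡ 130^2 = 16900 ≡ 183 (mod 229)
6^32 ≡ 183^2 = 33489 ≡ 55 (mod 229)
57 = 32 + 16 + 8 + 1 in binary powers of 2.
So 6^57 ≡ 55 · 183 · 130 · 6 ≡ 122 (mod 229).
Squaring chain: 122 → 228; reaches −1, so base 6 does not prove 229 composite.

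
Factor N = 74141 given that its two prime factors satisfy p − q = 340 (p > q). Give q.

151

Since p = q + 340, we have 74141 = q(q + 340), so q² + 340q − 74141 = 0.
Discriminant: 340² + 4·74141 = 115600 + 296564 = 412164; √412164 = 642.
q = (−340 + 642)/2 = 151, and p = q + 340 = 491.
Check: 151 · 491 = 74141.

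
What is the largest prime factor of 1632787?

1632787 = 13 · 125599
125599 = 29 · 4331
4331 = 61 · 71
71 is prime.
So 1632787 = 13 · 29 · 61 · 71; the largest prime factor is 71.

71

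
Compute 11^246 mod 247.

11^1 ≡ 11 (mod 247)
11^2 ≡ 11^2 = 121 ≡ 121 (mod 247)
11^4 ≡ 121^2 = 14641 ≡ 68 (mod 247)
11^8 ≡ 68^2 = 4624 ≡ 178 (mod 247)
11^16 ≡ 178^2 = 31684 ≡ 68 (mod 247)
11^32 ≡ 68^2 = 4624 ≡ 178 (mod 247)
11^64 ≡ 178^2 = 31684 ≡ 68 (mod 247)
11^128 ≡ 68^2 = 4624 ≡ 178 (mod 247)
246 = 128 + 64 + 32 + 16 + 4 + 2 in binary powers of 2.
So 11^246 ≡ 178 · 68 · 178 · 68 · 68 · 121 ≡ 77 (mod 247).
Since 77 ≠ 1, base 11 is a Fermat witness: 247 is composite.

77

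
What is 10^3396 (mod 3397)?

3370

10^1 ≡ 10 (mod 3397)
10^2 ≡ 10^2 = 100 ≡ 100 (mod 3397)
10^4 ≡ 100^2 = 10000 ≡ 3206 (mod 3397)
10^8 ≡ 3206^2 = 10278436 ≡ 2511 (mod 3397)
10^16 ≡ 2511^2 = 6305121 ≡ 289 (mod 3397)
10^32 ≡ 289^2 = 83521 ≡ 1993 (mod 3397)
10^64 ≡ 1993^2 = 3972049 ≡ 956 (mod 3397)
10^128 ≡ 956^2 = 913936 ≡ 143 (mod 3397)
10^256 ≡ 143^2 = 20449 ≡ 67 (mod 3397)
10^512 ≡ 67^2 = 4489 ≡ 1092 (mod 3397)
10^1024 ≡ 1092^2 = 1192464 ≡ 117 (mod 3397)
10^2048 ≡ 117^2 = 13689 ≡ 101 (mod 3397)
3396 = 2048 + 1024 + 256 + 64 + 4 in binary powers of 2.
So 10^3396 ≡ 101 · 117 · 67 · 956 · 3206 ≡ 3370 (mod 3397).
Since 3370 ≠ 1, base 10 is a Fermat witness: 3397 is composite.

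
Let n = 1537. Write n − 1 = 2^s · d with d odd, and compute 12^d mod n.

191

1537 − 1 = 1536 = 2^9 · 3, so d = 3.
12^1 ≡ 12 (mod 1537)
12^2 ≡ 12^2 = 144 ≡ 144 (mod 1537)
3 = 2 + 1 in binary powers of 2.
So 12^3 ≡ 144 · 12 ≡ 191 (mod 1537).
Squaring chain: 191 → 1130 → 1190 → 523 → 1480 → 175 → 1422 → 929 → 784; never reaches −1, so base 12 is a Miller–Rabin witness that 1537 is composite.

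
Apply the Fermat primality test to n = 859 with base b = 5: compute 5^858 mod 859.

5^1 ≡ 5 (mod 859)
5^2 ≡ 5^2 = 25 ≡ 25 (mod 859)
5^4 ≡ 25^2 = 625 ≡ 625 (mod 859)
5^8 ≡ 625^2 = 390625 ≡ 639 (mod 859)
5^16 ≡ 639^2 = 408321 ≡ 296 (mod 859)
5^32 ≡ 296^2 = 87616 ≡ 857 (mod 859)
5^64 ≡ 857^2 = 734449 ≡ 4 (mod 859)
5^128 ≡ 4^2 = 16 ≡ 16 (mod 859)
5^256 ≡ 16^2 = 256 ≡ 256 (mod 859)
5^512 ≡ 256^2 = 65536 ≡ 252 (mod 859)
858 = 512 + 256 + 64 + 16 + 8 + 2 in binary powers of 2.
So 5^858 ≡ 252 · 256 · 4 · 296 · 639 · 25 ≡ 1 (mod 859).
Since the result is 1, base 5 gives no evidence that 859 is composite.

1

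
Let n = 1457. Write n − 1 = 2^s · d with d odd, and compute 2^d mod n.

870

1457 − 1 = 1456 = 2^4 · 91, so d = 91.
2^1 ≡ 2 (mod 1457)
2^2 ≡ 2^2 = 4 ≡ 4 (mod 1457)
2^4 ≡ 4^2 = 16 ≡ 16 (mod 1457)
2^8 ≡ 16^2 = 256 ≡ 256 (mod 1457)
2^16 ≡ 256^2 = 65536 ≡ 1428 (mod 1457)
2^32 ≡ 1428^2 = 2039184 ≡ 841 (mod 1457)
2^64 ≡ 841^2 = 707281 ≡ 636 (mod 1457)
91 = 64 + 16 + 8 + 2 + 1 in binary powers of 2.
So 2^91 ≡ 636 · 1428 · 256 · 4 · 2 ≡ 870 (mod 1457).
Squaring chain: 870 → 717 → 1225 → 1372; never reaches −1, so base 2 is a Miller–Rabin witness that 1457 is composite.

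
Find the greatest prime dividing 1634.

1634 = 2 · 817
817 = 19 · 43
43 is prime.
So 1634 = 2 · 19 · 43; the largest prime factor is 43.

43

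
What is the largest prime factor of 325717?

325717 = 7 · 46531
46531 = 19 · 2449
2449 = 31 · 79
79 is prime.
So 325717 = 7 · 19 · 31 · 79; the largest prime factor is 79.

79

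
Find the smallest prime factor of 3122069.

47

3122069 is odd.
Digit sum 23, not divisible by 3.
Ends in 9: not divisible by 5.
7: 3122069 = 7·446009 + 6
11: 3122069 = 11·283824 + 5
13: 3122069 = 13·240159 + 2
17: 3122069 = 17·183651 + 2
19: 3122069 = 19·164319 + 8
23: 3122069 = 23·135742 + 3
29: 3122069 = 29·107657 + 16
31: 3122069 = 31·100711 + 28
37: 3122069 = 37·84380 + 9
41: 3122069 = 41·76148 + 1
43: 3122069 = 43·72606 + 11
47: 3122069 = 47·66427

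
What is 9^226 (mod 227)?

1

9^1 ≡ 9 (mod 227)
9^2 ≡ 9^2 = 81 ≡ 81 (mod 227)
9^4 ≡ 81^2 = 6561 ≡ 205 (mod 227)
9^8 ≡ 205^2 = 42025 ≡ 30 (mod 227)
9^16 ≡ 30^2 = 900 ≡ 219 (mod 227)
9^32 ≡ 219^2 = 47961 ≡ 64 (mod 227)
9^64 ≡ 64^2 = 4096 ≡ 10 (mod 227)
9^128 ≡ 10^2 = 100 ≡ 100 (mod 227)
226 = 128 + 64 + 32 + 2 in binary powers of 2.
So 9^226 ≡ 100 · 10 · 64 · 81 ≡ 1 (mod 227).
Since the result is 1, base 9 gives no evidence that 227 is composite.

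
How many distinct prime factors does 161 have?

161 = 7 · 23
161 = 7 · 23, which has 2 distinct prime factors.

2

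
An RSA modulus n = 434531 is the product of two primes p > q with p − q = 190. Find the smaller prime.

571

Since p = q + 190, we have 434531 = q(q + 190), so q² + 190q − 434531 = 0.
Discriminant: 190² + 4·434531 = 36100 + 1738124 = 1774224; √1774224 = 1332.
q = (−190 + 1332)/2 = 571, and p = q + 190 = 761.
Check: 571 · 761 = 434531.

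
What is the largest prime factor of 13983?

79

13983 = 3 · 4661
4661 = 59 · 79
79 is prime.
So 13983 = 3 · 59 · 79; the largest prime factor is 79.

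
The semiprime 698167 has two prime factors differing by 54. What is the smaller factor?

Since p = q + 54, we have 698167 = q(q + 54), so q² + 54q − 698167 = 0.
Discriminant: 54² + 4·698167 = 2916 + 2792668 = 2795584; √2795584 = 1672.
q = (−54 + 1672)/2 = 809, and p = q + 54 = 863.
Check: 809 · 863 = 698167.

809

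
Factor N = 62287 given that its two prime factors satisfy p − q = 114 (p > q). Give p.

Since p = q + 114, we have 62287 = q(q + 114), so q² + 114q − 62287 = 0.
Discriminant: 114² + 4·62287 = 12996 + 249148 = 262144; √262144 = 512.
q = (−114 + 512)/2 = 199, and p = q + 114 = 313.
Check: 199 · 313 = 62287.

313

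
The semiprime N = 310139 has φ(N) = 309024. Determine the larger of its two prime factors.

φ(n) = (p−1)(q−1) = n − (p+q) + 1, so p + q = 310139 − 309024 + 1 = 1116.
p and q are the roots of t² − 1116t + 310139 = 0.
Discriminant: 1116² − 4·310139 = 1245456 − 1240556 = 4900; √4900 = 70.
q = (1116 − 70)/2 = 523, p = (1116 + 70)/2 = 593.
Check: 523 · 593 = 310139.

593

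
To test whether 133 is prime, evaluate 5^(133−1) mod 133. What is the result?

64

5^1 ≡ 5 (mod 133)
5^2 ≡ 5^2 = 25 ≡ 25 (mod 133)
5^4 ≡ 25^2 = 625 ≡ 93 (mod 133)
5^8 ≡ 93^2 = 8649 ≡ 4 (mod 133)
5^16 ≡ 4^2 = 16 ≡ 16 (mod 133)
5^32 ≡ 16^2 = 256 ≡ 123 (mod 133)
5^64 ≡ 123^2 = 15129 ≡ 100 (mod 133)
5^128 ≡ 100^2 = 10000 ≡ 25 (mod 133)
132 = 128 + 4 in binary powers of 2.
So 5^132 ≡ 25 · 93 ≡ 64 (mod 133).
Since 64 ≠ 1, base 5 is a Fermat witness: 133 is composite.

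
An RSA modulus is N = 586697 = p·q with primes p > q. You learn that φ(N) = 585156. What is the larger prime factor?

859

φ(n) = (p−1)(q−1) = n − (p+q) + 1, so p + q = 586697 − 585156 + 1 = 1542.
p and q are the roots of t² − 1542t + 586697 = 0.
Discriminant: 1542² − 4·586697 = 2377764 − 2346788 = 30976; √30976 = 176.
q = (1542 − 176)/2 = 683, p = (1542 + 176)/2 = 859.
Check: 683 · 859 = 586697.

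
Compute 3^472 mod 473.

53

3^1 ≡ 3 (mod 473)
3^2 ≡ 3^2 = 9 ≡ 9 (mod 473)
3^4 ≡ 9^2 = 81 ≡ 81 (mod 473)
3^8 ≡ 81^2 = 6561 ≡ 412 (mod 473)
3^16 ≡ 412^2 = 169744 ≡ 410 (mod 473)
3^32 ≡ 410^2 = 168100 ≡ 185 (mod 473)
3^64 ≡ 185^2 = 34225 ≡ 169 (mod 473)
3^128 ≡ 169^2 = 28561 ≡ 181 (mod 473)
3^256 ≡ 181^2 = 32761 ≡ 124 (mod 473)
472 = 256 + 128 + 64 + 16 + 8 in binary powers of 2.
So 3^472 ≡ 124 · 181 · 169 · 410 · 412 ≡ 53 (mod 473).
Since 53 ≠ 1, base 3 is a Fermat witness: 473 is composite.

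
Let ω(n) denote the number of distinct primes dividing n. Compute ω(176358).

176358 = 2 · 88179
88179 = 3 · 29393
29393 = 7 · 4199
4199 = 13 · 323
323 = 17 · 19
176358 = 2 · 3 · 7 · 13 · 17 · 19, which has 6 distinct prime factors.

6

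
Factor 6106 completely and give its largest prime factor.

6106 = 2 · 3053
3053 = 43 · 71
71 is prime.
So 6106 = 2 · 43 · 71; the largest prime factor is 71.

71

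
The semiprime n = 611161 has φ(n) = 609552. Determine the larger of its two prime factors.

φ(n) = (p−1)(q−1) = n − (p+q) + 1, so p + q = 611161 − 609552 + 1 = 1610.
p and q are the roots of t² − 1610t + 611161 = 0.
Discriminant: 1610² − 4·611161 = 2592100 − 2444644 = 147456; √147456 = 384.
q = (1610 − 384)/2 = 613, p = (1610 + 384)/2 = 997.
Check: 613 · 997 = 611161.

997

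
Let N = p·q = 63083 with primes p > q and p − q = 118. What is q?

Since p = q + 118, we have 63083 = q(q + 118), so q² + 118q − 63083 = 0.
Discriminant: 118² + 4·63083 = 13924 + 252332 = 266256; √266256 = 516.
q = (−118 + 516)/2 = 199, and p = q + 118 = 317.
Check: 199 · 317 = 63083.

199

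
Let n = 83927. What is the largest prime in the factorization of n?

89

83927 = 23 · 3649
3649 = 41 · 89
89 is prime.
So 83927 = 23 · 41 · 89; the largest prime factor is 89.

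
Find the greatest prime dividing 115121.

83

115121 = 19 · 6059
6059 = 73 · 83
83 is prime.
So 115121 = 19 · 73 · 83; the largest prime factor is 83.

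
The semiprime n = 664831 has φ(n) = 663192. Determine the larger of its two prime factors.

φ(n) = (p−1)(q−1) = n − (p+q) + 1, so p + q = 664831 − 663192 + 1 = 1640.
p and q are the roots of t² − 1640t + 664831 = 0.
Discriminant: 1640² − 4·664831 = 2689600 − 2659324 = 30276; √30276 = 174.
q = (1640 − 174)/2 = 733, p = (1640 + 174)/2 = 907.
Check: 733 · 907 = 664831.

907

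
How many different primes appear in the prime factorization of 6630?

6630 = 2 · 3315
3315 = 3 · 1105
1105 = 5 · 221
221 = 13 · 17
6630 = 2 · 3 · 5 · 13 · 17, which has 5 distinct prime factors.

5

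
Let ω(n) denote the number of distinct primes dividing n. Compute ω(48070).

5

48070 = 2 · 24035
24035 = 5 · 4807
4807 = 11 · 437
437 = 19 · 23
48070 = 2 · 5 · 11 · 19 · 23, which has 5 distinct prime factors.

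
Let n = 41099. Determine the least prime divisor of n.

41099 is odd.
Digit sum 23, not divisible by 3.
Ends in 9: not divisible by 5.
7: 41099 = 7·5871 + 2
11: 41099 = 11·3736 + 3
13: 41099 = 13·3161 + 6
17: 41099 = 17·2417 + 10
19: 41099 = 19·2163 + 2
23: 41099 = 23·1786 + 21
29: 41099 = 29·1417 + 6
31: 41099 = 31·1325 + 24
37: 41099 = 37·1110 + 29
41: 41099 = 41·1002 + 17
43: 41099 = 43·955 + 34
47: 41099 = 47·874 + 21
53: 41099 = 53·775 + 24
59: 41099 = 59·696 + 35
61: 41099 = 61·673 + 46
67: 41099 = 67·613 + 28
71: 41099 = 71·578 + 61
73: 41099 = 73·563

73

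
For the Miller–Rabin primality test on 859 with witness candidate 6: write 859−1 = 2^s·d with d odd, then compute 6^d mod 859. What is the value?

1

859 − 1 = 858 = 2^1 · 429, so d = 429.
6^1 ≡ 6 (mod 859)
6^2 ≡ 6^2 = 36 ≡ 36 (mod 859)
6^4 ≡ 36^2 = 1296 ≡ 437 (mod 859)
6^8 ≡ 437^2 = 190969 ≡ 271 (mod 859)
6^16 ≡ 271^2 = 73441 ≡ 426 (mod 859)
6^32 ≡ 426^2 = 181476 ≡ 227 (mod 859)
6^64 ≡ 227^2 = 51529 ≡ 848 (mod 859)
6^128 ≡ 848^2 = 719104 ≡ 121 (mod 859)
6^256 ≡ 121^2 = 14641 ≡ 38 (mod 859)
429 = 256 + 128 + 32 + 8 + 4 + 1 in binary powers of 2.
So 6^429 ≡ 38 · 121 · 227 · 271 · 437 · 6 ≡ 1 (mod 859).
Since 6^d ≡ 1 (mod 859), base 6 does not prove 859 composite.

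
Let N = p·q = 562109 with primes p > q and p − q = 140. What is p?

Since p = q + 140, we have 562109 = q(q + 140), so q² + 140q − 562109 = 0.
Discriminant: 140² + 4·562109 = 19600 + 2248436 = 2268036; √2268036 = 1506.
q = (−140 + 1506)/2 = 683, and p = q + 140 = 823.
Check: 683 · 823 = 562109.

823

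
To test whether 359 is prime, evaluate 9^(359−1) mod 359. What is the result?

9^1 ≡ 9 (mod 359)
9^2 ≡ 9^2 = 81 ≡ 81 (mod 359)
9^4 ≡ 81^2 = 6561 ≡ 99 (mod 359)
9^8 ≡ 99^2 = 9801 ≡ 108 (mod 359)
9^16 ≡ 108^2 = 11664 ≡ 176 (mod 359)
9^32 ≡ 176^2 = 30976 ≡ 102 (mod 359)
9^64 ≡ 102^2 = 10404 ≡ 352 (mod 359)
9^128 ≡ 352^2 = 123904 ≡ 49 (mod 359)
9^256 ≡ 49^2 = 2401 ≡ 247 (mod 359)
358 = 256 + 64 + 32 + 4 + 2 in binary powers of 2.
So 9^358 ≡ 247 · 352 · 102 · 99 · 81 ≡ 1 (mod 359).
Since the result is 1, base 9 gives no evidence that 359 is composite.

1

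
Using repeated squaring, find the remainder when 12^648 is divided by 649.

133

12^1 ≡ 12 (mod 649)
12^2 ≡ 12^2 = 144 ≡ 144 (mod 649)
12^4 ≡ 144^2 = 20736 ≡ 617 (mod 649)
12^8 ≡ 617^2 = 380689 ≡ 375 (mod 649)
12^16 ≡ 375^2 = 140625 ≡ 441 (mod 649)
12^32 ≡ 441^2 = 194481 ≡ 430 (mod 649)
12^64 ≡ 430^2 = 184900 ≡ 584 (mod 649)
12^128 ≡ 584^2 = 341056 ≡ 331 (mod 649)
12^256 ≡ 331^2 = 109561 ≡ 529 (mod 649)
12^512 ≡ 529^2 = 279841 ≡ 122 (mod 649)
648 = 512 + 128 + 8 in binary powers of 2.
So 12^648 ≡ 122 · 331 · 375 ≡ 133 (mod 649).
Since 133 ≠ 1, base 12 is a Fermat witness: 649 is composite.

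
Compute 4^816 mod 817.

4^1 ≡ 4 (mod 817)
4^2 ≡ 4^2 = 16 ≡ 16 (mod 817)
4^4 ≡ 16^2 = 256 ≡ 256 (mod 817)
4^8 ≡ 256^2 = 65536 ≡ 176 (mod 817)
4^16 ≡ 176^2 = 30976 ≡ 747 (mod 817)
4^32 ≡ 747^2 = 558009 ≡ 815 (mod 817)
4^64 ≡ 815^2 = 664225 ≡ 4 (mod 817)
4^128 ≡ 4^2 = 16 ≡ 16 (mod 817)
4^256 ≡ 16^2 = 256 ≡ 256 (mod 817)
4^512 ≡ 256^2 = 65536 ≡ 176 (mod 817)
816 = 512 + 256 + 32 + 16 in binary powers of 2.
So 4^816 ≡ 176 · 256 · 815 · 747 ≡ 600 (mod 817).
Since 600 ≠ 1, base 4 is a Fermat witness: 817 is composite.

600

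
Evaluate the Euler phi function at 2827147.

Factor: 2827147 = 113 · 127 · 197.
φ(2827147) = (113−1) · (127−1) · (197−1) = 112 · 126 · 196 = 2765952.

2765952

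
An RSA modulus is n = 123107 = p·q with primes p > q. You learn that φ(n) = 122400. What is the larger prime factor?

401

φ(n) = (p−1)(q−1) = n − (p+q) + 1, so p + q = 123107 − 122400 + 1 = 708.
p and q are the roots of t² − 708t + 123107 = 0.
Discriminant: 708² − 4·123107 = 501264 − 492428 = 8836; √8836 = 94.
q = (708 − 94)/2 = 307, p = (708 + 94)/2 = 401.
Check: 307 · 401 = 123107.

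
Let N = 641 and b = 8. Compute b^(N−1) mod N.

8^1 ≡ 8 (mod 641)
8^2 ≡ 8^2 = 64 ≡ 64 (mod 641)
8^4 ≡ 64^2 = 4096 ≡ 250 (mod 641)
8^8 ≡ 250^2 = 62500 ≡ 323 (mod 641)
8^16 ≡ 323^2 = 104329 ≡ 487 (mod 641)
8^32 ≡ 487^2 = 237169 ≡ 640 (mod 641)
8^64 ≡ 640^2 = 409600 ≡ 1 (mod 641)
8^128 ≡ 1^2 = 1 ≡ 1 (mod 641)
8^256 ≡ 1^2 = 1 ≡ 1 (mod 641)
8^512 ≡ 1^2 = 1 ≡ 1 (mod 641)
640 = 512 + 128 in binary powers of 2.
So 8^640 ≡ 1 · 1 ≡ 1 (mod 641).
Since the result is 1, base 8 gives no evidence that 641 is composite.

1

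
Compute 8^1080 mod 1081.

570

8^1 ≡ 8 (mod 1081)
8^2 ≡ 8^2 = 64 ≡ 64 (mod 1081)
8^4 ≡ 64^2 = 4096 ≡ 853 (mod 1081)
8^8 ≡ 853^2 = 727609 ≡ 96 (mod 1081)
8^16 ≡ 96^2 = 9216 ≡ 568 (mod 1081)
8^32 ≡ 568^2 = 322624 ≡ 486 (mod 1081)
8^64 ≡ 486^2 = 236196 ≡ 538 (mod 1081)
8^128 ≡ 538^2 = 289444 ≡ 817 (mod 1081)
8^256 ≡ 817^2 = 667489 ≡ 512 (mod 1081)
8^512 ≡ 512^2 = 262144 ≡ 542 (mod 1081)
8^1024 ≡ 542^2 = 293764 ≡ 813 (mod 1081)
1080 = 1024 + 32 + 16 + 8 in binary powers of 2.
So 8^1080 ≡ 813 · 486 · 568 · 96 ≡ 570 (mod 1081).
Since 570 ≠ 1, base 8 is a Fermat witness: 1081 is composite.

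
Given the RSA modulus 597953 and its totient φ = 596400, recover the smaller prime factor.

701

φ(n) = (p−1)(q−1) = n − (p+q) + 1, so p + q = 597953 − 596400 + 1 = 1554.
p and q are the roots of t² − 1554t + 597953 = 0.
Discriminant: 1554² − 4·597953 = 2414916 − 2391812 = 23104; √23104 = 152.
q = (1554 − 152)/2 = 701, p = (1554 + 152)/2 = 853.
Check: 701 · 853 = 597953.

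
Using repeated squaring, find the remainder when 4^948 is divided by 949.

4^1 ≡ 4 (mod 949)
4^2 ≡ 4^2 = 16 ≡ 16 (mod 949)
4^4 ≡ 16^2 = 256 ≡ 256 (mod 949)
4^8 ≡ 256^2 = 65536 ≡ 55 (mod 949)
4^16 ≡ 55^2 = 3025 ≡ 178 (mod 949)
4^32 ≡ 178^2 = 31684 ≡ 367 (mod 949)
4^64 ≡ 367^2 = 134689 ≡ 880 (mod 949)
4^128 ≡ 880^2 = 774400 ≡ 16 (mod 949)
4^256 ≡ 16^2 = 256 ≡ 256 (mod 949)
4^512 ≡ 256^2 = 65536 ≡ 55 (mod 949)
948 = 512 + 256 + 128 + 32 + 16 + 4 in binary powers of 2.
So 4^948 ≡ 55 · 256 · 16 · 367 · 178 · 256 ≡ 794 (mod 949).
Since 794 ≠ 1, base 4 is a Fermat witness: 949 is composite.

794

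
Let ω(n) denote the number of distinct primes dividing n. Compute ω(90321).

90321 = 3 · 30107
30107 = 7 · 4301
4301 = 11 · 391
391 = 17 · 23
90321 = 3 · 7 · 11 · 17 · 23, which has 5 distinct prime factors.

5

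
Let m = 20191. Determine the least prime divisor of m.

61

20191 is odd.
Digit sum 13, not divisible by 3.
Ends in 1: not divisible by 5.
7: 20191 = 7·2884 + 3
11: 20191 = 11·1835 + 6
13: 20191 = 13·1553 + 2
17: 20191 = 17·1187 + 12
19: 20191 = 19·1062 + 13
23: 20191 = 23·877 + 20
29: 20191 = 29·696 + 7
31: 20191 = 31·651 + 10
37: 20191 = 37·545 + 26
41: 20191 = 41·492 + 19
43: 20191 = 43·469 + 24
47: 20191 = 47·429 + 28
53: 20191 = 53·380 + 51
59: 20191 = 59·342 + 13
61: 20191 = 61·331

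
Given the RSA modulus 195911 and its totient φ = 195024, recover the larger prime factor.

479

φ(n) = (p−1)(q−1) = n − (p+q) + 1, so p + q = 195911 − 195024 + 1 = 888.
p and q are the roots of t² − 888t + 195911 = 0.
Discriminant: 888² − 4·195911 = 788544 − 783644 = 4900; √4900 = 70.
q = (888 − 70)/2 = 409, p = (888 + 70)/2 = 479.
Check: 409 · 479 = 195911.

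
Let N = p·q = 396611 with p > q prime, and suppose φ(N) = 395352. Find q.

613

φ(n) = (p−1)(q−1) = n − (p+q) + 1, so p + q = 396611 − 395352 + 1 = 1260.
p and q are the roots of t² − 1260t + 396611 = 0.
Discriminant: 1260² − 4·396611 = 1587600 − 1586444 = 1156; √1156 = 34.
q = (1260 − 34)/2 = 613, p = (1260 + 34)/2 = 647.
Check: 613 · 647 = 396611.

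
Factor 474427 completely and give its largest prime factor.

97

474427 = 67 · 7081
7081 = 73 · 97
97 is prime.
So 474427 = 67 · 73 · 97; the largest prime factor is 97.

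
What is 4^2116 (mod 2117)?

1756

4^1 ≡ 4 (mod 2117)
4^2 ≡ 4^2 = 16 ≡ 16 (mod 2117)
4^4 ≡ 16^2 = 256 ≡ 256 (mod 2117)
4^8 ≡ 256^2 = 65536 ≡ 2026 (mod 2117)
4^16 ≡ 2026^2 = 4104676 ≡ 1930 (mod 2117)
4^32 ≡ 1930^2 = 3724900 ≡ 1097 (mod 2117)
4^64 ≡ 1097^2 = 1203409 ≡ 953 (mod 2117)
4^128 ≡ 953^2 = 908209 ≡ 16 (mod 2117)
4^256 ≡ 16^2 = 256 ≡ 256 (mod 2117)
4^512 ≡ 256^2 = 65536 ≡ 2026 (mod 2117)
4^1024 ≡ 2026^2 = 4104676 ≡ 1930 (mod 2117)
4^2048 ≡ 1930^2 = 3724900 ≡ 1097 (mod 2117)
2116 = 2048 + 64 + 4 in binary powers of 2.
So 4^2116 ≡ 1097 · 953 · 256 ≡ 1756 (mod 2117).
Since 1756 ≠ 1, base 4 is a Fermat witness: 2117 is composite.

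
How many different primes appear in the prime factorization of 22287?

22287 = 3 · 7429
7429 = 17 · 437
437 = 19 · 23
22287 = 3 · 17 · 19 · 23, which has 4 distinct prime factors.

4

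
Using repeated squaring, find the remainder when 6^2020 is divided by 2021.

1511

6^1 ≡ 6 (mod 2021)
6^2 ≡ 6^2 = 36 ≡ 36 (mod 2021)
6^4 ≡ 36^2 = 1296 ≡ 1296 (mod 2021)
6^8 ≡ 1296^2 = 1679616 ≡ 165 (mod 2021)
6^16 ≡ 165^2 = 27225 ≡ 952 (mod 2021)
6^32 ≡ 952^2 = 906304 ≡ 896 (mod 2021)
6^64 ≡ 896^2 = 802816 ≡ 479 (mod 2021)
6^128 ≡ 479^2 = 229441 ≡ 1068 (mod 2021)
6^256 ≡ 1068^2 = 1140624 ≡ 780 (mod 2021)
6^512 ≡ 780^2 = 608400 ≡ 79 (mod 2021)
6^1024 ≡ 79^2 = 6241 ≡ 178 (mod 2021)
2020 = 1024 + 512 + 256 + 128 + 64 + 32 + 4 in binary powers of 2.
So 6^2020 ≡ 178 · 79 · 780 · 1068 · 479 · 896 · 1296 ≡ 1511 (mod 2021).
Since 1511 ≠ 1, base 6 is a Fermat witness: 2021 is composite.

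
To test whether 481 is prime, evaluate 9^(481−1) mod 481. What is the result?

9^1 ≡ 9 (mod 481)
9^2 ≡ 9^2 = 81 ≡ 81 (mod 481)
9^4 ≡ 81^2 = 6561 ≡ 308 (mod 481)
9^8 ≡ 308^2 = 94864 ≡ 107 (mod 481)
9^16 ≡ 107^2 = 11449 ≡ 386 (mod 481)
9^32 ≡ 386^2 = 148996 ≡ 367 (mod 481)
9^64 ≡ 367^2 = 134689 ≡ 9 (mod 481)
9^128 ≡ 9^2 = 81 ≡ 81 (mod 481)
9^256 ≡ 81^2 = 6561 ≡ 308 (mod 481)
480 = 256 + 128 + 64 + 32 in binary powers of 2.
So 9^480 ≡ 308 · 81 · 9 · 367 ≡ 248 (mod 481).
Since 248 ≠ 1, base 9 is a Fermat witness: 481 is composite.

248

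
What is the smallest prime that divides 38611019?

83

38611019 is odd.
Digit sum 29, not divisible by 3.
Ends in 9: not divisible by 5.
7: 38611019 = 7·5515859 + 6
11: 38611019 = 11·3510092 + 7
13: 38611019 = 13·2970078 + 5
17: 38611019 = 17·2271236 + 7
19: 38611019 = 19·2032158 + 17
23: 38611019 = 23·1678739 + 22
29: 38611019 = 29·1331414 + 13
31: 38611019 = 31·1245516 + 23
37: 38611019 = 37·1043541 + 2
41: 38611019 = 41·941732 + 7
43: 38611019 = 43·897930 + 29
47: 38611019 = 47·821511 + 2
53: 38611019 = 53·728509 + 42
59: 38611019 = 59·654424 + 3
61: 38611019 = 61·632967 + 32
67: 38611019 = 67·576283 + 58
71: 38611019 = 71·543817 + 12
73: 38611019 = 73·528918 + 5
79: 38611019 = 79·488747 + 6
83: 38611019 = 83·465193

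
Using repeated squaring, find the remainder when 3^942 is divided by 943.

278

3^1 ≡ 3 (mod 943)
3^2 ≡ 3^2 = 9 ≡ 9 (mod 943)
3^4 ≡ 9^2 = 81 ≡ 81 (mod 943)
3^8 ≡ 81^2 = 6561 ≡ 903 (mod 943)
3^16 ≡ 903^2 = 815409 ≡ 657 (mod 943)
3^32 ≡ 657^2 = 431649 ≡ 698 (mod 943)
3^64 ≡ 698^2 = 487204 ≡ 616 (mod 943)
3^128 ≡ 616^2 = 379456 ≡ 370 (mod 943)
3^256 ≡ 370^2 = 136900 ≡ 165 (mod 943)
3^512 ≡ 165^2 = 27225 ≡ 821 (mod 943)
942 = 512 + 256 + 128 + 32 + 8 + 4 + 2 in binary powers of 2.
So 3^942 ≡ 821 · 165 · 370 · 698 · 903 · 81 · 9 ≡ 278 (mod 943).
Since 278 ≠ 1, base 3 is a Fermat witness: 943 is composite.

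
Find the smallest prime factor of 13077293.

73

13077293 is odd.
Digit sum 32, not divisible by 3.
Ends in 3: not divisible by 5.
7: 13077293 = 7·1868184 + 5
11: 13077293 = 11·1188844 + 9
13: 13077293 = 13·1005945 + 8
17: 13077293 = 17·769252 + 9
19: 13077293 = 19·688278 + 11
23: 13077293 = 23·568577 + 22
29: 13077293 = 29·450941 + 4
31: 13077293 = 31·421848 + 5
37: 13077293 = 37·353440 + 13
41: 13077293 = 41·318958 + 15
43: 13077293 = 43·304123 + 4
47: 13077293 = 47·278240 + 13
53: 13077293 = 53·246741 + 20
59: 13077293 = 59·221649 + 2
61: 13077293 = 61·214381 + 52
67: 13077293 = 67·195183 + 32
71: 13077293 = 71·184187 + 16
73: 13077293 = 73·179141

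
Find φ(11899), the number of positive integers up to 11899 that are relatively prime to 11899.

Factor: 11899 = 73 · 163.
φ(11899) = (73−1) · (163−1) = 72 · 162 = 11664.

11664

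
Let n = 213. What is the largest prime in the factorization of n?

71

213 = 3 · 71
71 is prime.
So 213 = 3 · 71; the largest prime factor is 71.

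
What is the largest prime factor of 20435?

67

20435 = 5 · 4087
4087 = 61 · 67
67 is prime.
So 20435 = 5 · 61 · 67; the largest prime factor is 67.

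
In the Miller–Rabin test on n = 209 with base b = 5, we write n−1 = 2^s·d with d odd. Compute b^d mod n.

209 − 1 = 208 = 2^4 · 13, so d = 13.
5^1 ≡ 5 (mod 209)
5^2 ≡ 5^2 = 25 ≡ 25 (mod 209)
5^4 ≡ 25^2 = 625 ≡ 207 (mod 209)
5^8 ≡ 207^2 = 42849 ≡ 4 (mod 209)
13 = 8 + 4 + 1 in binary powers of 2.
So 5^13 ≡ 4 · 207 · 5 ≡ 169 (mod 209).
Squaring chain: 169 → 137 → 168 → 9; never reaches −1, so base 5 is a Miller–Rabin witness that 209 is composite.

169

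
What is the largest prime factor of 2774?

73

2774 = 2 · 1387
1387 = 19 · 73
73 is prime.
So 2774 = 2 · 19 · 73; the largest prime factor is 73.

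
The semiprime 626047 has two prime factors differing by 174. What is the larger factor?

883

Since p = q + 174, we have 626047 = q(q + 174), so q² + 174q − 626047 = 0.
Discriminant: 174² + 4·626047 = 30276 + 2504188 = 2534464; √2534464 = 1592.
q = (−174 + 1592)/2 = 709, and p = q + 174 = 883.
Check: 709 · 883 = 626047.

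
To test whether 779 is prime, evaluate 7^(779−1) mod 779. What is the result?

292

7^1 ≡ 7 (mod 779)
7^2 ≡ 7^2 = 49 ≡ 49 (mod 779)
7^4 ≡ 49^2 = 2401 ≡ 64 (mod 779)
7^8 ≡ 64^2 = 4096 ≡ 201 (mod 779)
7^16 ≡ 201^2 = 40401 ≡ 672 (mod 779)
7^32 ≡ 672^2 = 451584 ≡ 543 (mod 779)
7^64 ≡ 543^2 = 294849 ≡ 387 (mod 779)
7^128 ≡ 387^2 = 149769 ≡ 201 (mod 779)
7^256 ≡ 201^2 = 40401 ≡ 672 (mod 779)
7^512 ≡ 672^2 = 451584 ≡ 543 (mod 779)
778 = 512 + 256 + 8 + 2 in binary powers of 2.
So 7^778 ≡ 543 · 672 · 201 · 49 ≡ 292 (mod 779).
Since 292 ≠ 1, base 7 is a Fermat witness: 779 is composite.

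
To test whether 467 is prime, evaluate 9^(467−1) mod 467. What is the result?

1

9^1 ≡ 9 (mod 467)
9^2 ≡ 9^2 = 81 ≡ 81 (mod 467)
9^4 ≡ 81^2 = 6561 ≡ 23 (mod 467)
9^8 ≡ 23^2 = 529 ≡ 62 (mod 467)
9^16 ≡ 62^2 = 3844 ≡ 108 (mod 467)
9^32 ≡ 108^2 = 11664 ≡ 456 (mod 467)
9^64 ≡ 456^2 = 207936 ≡ 121 (mod 467)
9^128 ≡ 121^2 = 14641 ≡ 164 (mod 467)
9^256 ≡ 164^2 = 26896 ≡ 277 (mod 467)
466 = 256 + 128 + 64 + 16 + 2 in binary powers of 2.
So 9^466 ≡ 277 · 164 · 121 · 108 · 81 ≡ 1 (mod 467).
Since the result is 1, base 9 gives no evidence that 467 is composite.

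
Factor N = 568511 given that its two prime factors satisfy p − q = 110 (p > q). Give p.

811

Since p = q + 110, we have 568511 = q(q + 110), so q² + 110q − 568511 = 0.
Discriminant: 110² + 4·568511 = 12100 + 2274044 = 2286144; √2286144 = 1512.
q = (−110 + 1512)/2 = 701, and p = q + 110 = 811.
Check: 701 · 811 = 568511.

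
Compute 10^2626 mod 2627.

10

10^1 ≡ 10 (mod 2627)
10^2 ≡ 10^2 = 100 ≡ 100 (mod 2627)
10^4 ≡ 100^2 = 10000 ≡ 2119 (mod 2627)
10^8 ≡ 2119^2 = 4490161 ≡ 618 (mod 2627)
10^16 ≡ 618^2 = 381924 ≡ 1009 (mod 2627)
10^32 ≡ 1009^2 = 1018081 ≡ 1432 (mod 2627)
10^64 ≡ 1432^2 = 2050624 ≡ 1564 (mod 2627)
10^128 ≡ 1564^2 = 2446096 ≡ 359 (mod 2627)
10^256 ≡ 359^2 = 128881 ≡ 158 (mod 2627)
10^512 ≡ 158^2 = 24964 ≡ 1321 (mod 2627)
10^1024 ≡ 1321^2 = 1745041 ≡ 713 (mod 2627)
10^2048 ≡ 713^2 = 508369 ≡ 1358 (mod 2627)
2626 = 2048 + 512 + 64 + 2 in binary powers of 2.
So 10^2626 ≡ 1358 · 1321 · 1564 · 100 ≡ 10 (mod 2627).
Since 10 ≠ 1, base 10 is a Fermat witness: 2627 is composite.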